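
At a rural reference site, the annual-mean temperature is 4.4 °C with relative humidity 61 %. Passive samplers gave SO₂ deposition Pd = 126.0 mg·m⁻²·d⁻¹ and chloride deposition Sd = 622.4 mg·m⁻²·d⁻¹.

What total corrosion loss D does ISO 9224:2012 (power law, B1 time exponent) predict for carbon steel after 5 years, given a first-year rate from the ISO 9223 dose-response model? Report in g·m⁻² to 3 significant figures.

carbon steel: f(T) = +0.150·(T−10) [T≤10 °C] = -0.8400
  SO₂ term: 1.77·126.0^0.52·exp(0.02·61-0.8400) = 32
  Cl⁻ term: 0.102·622.4^0.62·exp(0.033·61+0.04·4.4) = 49.16
  sum: 32 + 49.16 → r_corr = 81.16 μm/a
Long-term exponent b (ISO 9224 Table 2, B1) = 0.523
  D(5) = 81.16 × 5^0.523 = 81.16 × 2.32 = 188.3 μm
  Mass loss = 188.3 μm × 7.85 g/cm³ = 1478 g·m⁻²

D(5) = 1.48e+03 g·m⁻²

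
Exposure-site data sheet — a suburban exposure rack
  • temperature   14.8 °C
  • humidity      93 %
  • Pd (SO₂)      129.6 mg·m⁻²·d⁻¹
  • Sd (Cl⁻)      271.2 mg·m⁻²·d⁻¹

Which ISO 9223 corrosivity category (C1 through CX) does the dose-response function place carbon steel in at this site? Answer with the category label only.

CX

carbon steel: T>10 °C ⇒ hinge -0.054·(14.8−10) = -0.2592
  SO₂ term: 1.77·129.6^0.52·exp(0.02·93-0.2592) = 110.1
  Sd branch = 0.102·Sd^0.62·e^(0.033·RH+0.04·T) = 128 μm/a
  r_corr = 110.1 + 128 = 238.1 μm/a
ISO 9223 Table 2 (carbon steel): 200 < 238 ≤ 700 μm/a ⇒ CX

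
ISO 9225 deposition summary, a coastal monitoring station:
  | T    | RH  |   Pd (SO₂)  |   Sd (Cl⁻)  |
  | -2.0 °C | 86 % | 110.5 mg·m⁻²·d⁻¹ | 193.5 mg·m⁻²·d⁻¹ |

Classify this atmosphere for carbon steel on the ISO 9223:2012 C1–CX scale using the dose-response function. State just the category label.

carbon steel: f(T) = +0.150·(T−10) [T≤10 °C] = -1.8000
  Pd branch = 1.77·Pd^0.52·e^(0.02·RH+f) = 18.87 μm/a
  Cl⁻ term: 0.102·193.5^0.62·exp(0.033·86+0.04·-2.0) = 42.08
  r_corr = 18.87 + 42.08 = 60.96 μm/a
ISO 9223 Table 2 (carbon steel): 50 < 61 ≤ 80 μm/a ⇒ C4

C4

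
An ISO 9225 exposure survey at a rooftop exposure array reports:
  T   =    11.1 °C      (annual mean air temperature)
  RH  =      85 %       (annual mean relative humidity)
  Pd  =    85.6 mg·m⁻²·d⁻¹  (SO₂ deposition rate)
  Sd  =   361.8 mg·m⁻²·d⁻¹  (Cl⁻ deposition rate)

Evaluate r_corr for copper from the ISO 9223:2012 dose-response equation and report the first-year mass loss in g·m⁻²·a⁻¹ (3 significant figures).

copper: f(T) = -0.080·(T−10) [T>10 °C] = -0.0880
  sulphur-dioxide contribution → 2.325 μm/a
  chloride contribution → 1.848 μm/a
  ⇒ r_corr(copper) = 4.173 μm/a
Convert to mass loss: 4.173 μm/a × 8.96 g/cm³ = 37.39 g·m⁻²·a⁻¹

r_corr = 37.4 g·m⁻²·a⁻¹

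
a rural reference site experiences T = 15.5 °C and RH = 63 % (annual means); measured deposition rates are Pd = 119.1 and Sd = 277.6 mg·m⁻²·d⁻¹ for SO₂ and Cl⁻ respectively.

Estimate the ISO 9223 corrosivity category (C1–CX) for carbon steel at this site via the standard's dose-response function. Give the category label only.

C5

carbon steel: T>10 °C ⇒ hinge -0.054·(15.5−10) = -0.2970
  SO₂ term: 1.77·119.1^0.52·exp(0.02·63-0.2970) = 55.68
  Cl⁻ term: 0.102·277.6^0.62·exp(0.033·63+0.04·15.5) = 49.62
  sum: 55.68 + 49.62 → r_corr = 105.3 μm/a
ISO 9223 Table 2 (carbon steel): 80 < 105 ≤ 200 μm/a ⇒ C5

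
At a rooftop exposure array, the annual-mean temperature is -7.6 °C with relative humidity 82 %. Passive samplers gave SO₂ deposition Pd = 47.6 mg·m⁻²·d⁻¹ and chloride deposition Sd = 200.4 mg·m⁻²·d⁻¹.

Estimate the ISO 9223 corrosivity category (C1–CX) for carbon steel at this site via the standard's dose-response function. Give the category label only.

carbon steel: f(T) = +0.150·(T−10) [T≤10 °C] = -2.6400
  Pd branch = 1.77·Pd^0.52·e^(0.02·RH+f) = 4.853 μm/a
  Sd branch = 0.102·Sd^0.62·e^(0.033·RH+0.04·T) = 30.13 μm/a
  sum: 4.853 + 30.13 → r_corr = 34.98 μm/a
35 μm/a falls in (25, 50] for carbon steel → category C3

C3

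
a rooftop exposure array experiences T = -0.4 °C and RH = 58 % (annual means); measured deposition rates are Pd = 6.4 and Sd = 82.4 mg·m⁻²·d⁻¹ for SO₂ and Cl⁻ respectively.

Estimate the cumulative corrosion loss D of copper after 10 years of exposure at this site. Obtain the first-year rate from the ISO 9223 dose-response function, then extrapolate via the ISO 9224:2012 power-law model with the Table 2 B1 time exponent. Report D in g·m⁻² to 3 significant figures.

copper: temperature factor f = +0.126·(-10.4) = -1.3104
  SO₂ term: 0.0053·6.4^0.26·exp(0.059·58-1.3104) = 0.07095
  Cl⁻ term: 0.01025·82.4^0.27·exp(0.036·58+0.049·-0.4) = 0.2669
  sum: 0.07095 + 0.2669 → r_corr = 0.3378 μm/a
ISO 9224: D(t) = r_corr · t^b with b = 0.667 (copper, B1)
  D(10) = 0.3378 × 10^0.667 = 0.3378 × 4.645 = 1.569 μm
  Mass loss = 1.569 μm × 8.96 g/cm³ = 14.06 g·m⁻²

D(10) = 14.1 g·m⁻²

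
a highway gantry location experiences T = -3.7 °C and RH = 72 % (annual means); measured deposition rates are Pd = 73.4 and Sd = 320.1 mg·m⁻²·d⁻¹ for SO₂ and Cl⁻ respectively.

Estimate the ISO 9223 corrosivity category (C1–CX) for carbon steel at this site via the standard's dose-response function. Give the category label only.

carbon steel: temperature factor f = +0.150·(-13.7) = -2.0550
  Pd branch = 1.77·Pd^0.52·e^(0.02·RH+f) = 8.934 μm/a
  Cl⁻ term: 0.102·320.1^0.62·exp(0.033·72+0.04·-3.7) = 33.84
  sum: 8.934 + 33.84 → r_corr = 42.78 μm/a
Category bounds: 25…50 μm/a bracket r_corr ⇒ C3

C3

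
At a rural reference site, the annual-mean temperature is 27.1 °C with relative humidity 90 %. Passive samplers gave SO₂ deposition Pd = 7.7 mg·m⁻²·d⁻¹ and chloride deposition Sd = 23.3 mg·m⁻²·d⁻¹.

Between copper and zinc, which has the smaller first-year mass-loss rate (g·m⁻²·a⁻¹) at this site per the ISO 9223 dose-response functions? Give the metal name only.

zinc

copper: f(T) = -0.080·(T−10) [T>10 °C] = -1.3680
  SO₂ term: 0.0053·7.7^0.26·exp(0.059·90-1.3680) = 0.4643
  Cl⁻ term: 0.01025·23.3^0.27·exp(0.036·90+0.049·27.1) = 2.311
  sum: 0.4643 + 2.311 → r_corr = 2.775 μm/a
  mass loss = 2.775 μm/a × 8.96 g/cm³ = 24.86 g·m⁻²·a⁻¹
zinc: temperature factor f = -0.071·(17.1) = -1.2141
  SO₂ term: 0.0129·7.7^0.44·exp(0.046·90-1.2141) = 0.5907
  Cl⁻ term: 0.0175·23.3^0.57·exp(0.008·90+0.085·27.1) = 2.165
  sum: 0.5907 + 2.165 → r_corr = 2.756 μm/a
  mass loss = 2.756 μm/a × 7.14 g/cm³ = 19.68 g·m⁻²·a⁻¹
Ordering by g·m⁻²·a⁻¹: copper (24.9) > zinc (19.7)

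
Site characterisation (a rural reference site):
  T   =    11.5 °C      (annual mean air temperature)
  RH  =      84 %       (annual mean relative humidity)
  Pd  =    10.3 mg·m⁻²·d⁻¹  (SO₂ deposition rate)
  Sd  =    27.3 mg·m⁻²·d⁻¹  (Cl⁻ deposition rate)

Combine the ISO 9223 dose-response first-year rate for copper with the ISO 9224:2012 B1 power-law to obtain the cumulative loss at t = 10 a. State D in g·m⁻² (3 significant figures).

copper: f(T) = -0.080·(T−10) [T>10 °C] = -0.1200
  Pd branch = 0.0053·Pd^0.26·e^(0.059·RH+f) = 1.224 μm/a
  Sd branch = 0.01025·Sd^0.27·e^(0.036·RH+0.049·T) = 0.9047 μm/a
  sum: 1.224 + 0.9047 → r_corr = 2.129 μm/a
ISO 9224: D(t) = r_corr · t^b with b = 0.667 (copper, B1)
  D(10) = 2.129 × 10^0.667 = 2.129 × 4.645 = 9.889 μm
  Mass loss = 9.889 μm × 8.96 g/cm³ = 88.61 g·m⁻²

D(10) = 88.6 g·m⁻²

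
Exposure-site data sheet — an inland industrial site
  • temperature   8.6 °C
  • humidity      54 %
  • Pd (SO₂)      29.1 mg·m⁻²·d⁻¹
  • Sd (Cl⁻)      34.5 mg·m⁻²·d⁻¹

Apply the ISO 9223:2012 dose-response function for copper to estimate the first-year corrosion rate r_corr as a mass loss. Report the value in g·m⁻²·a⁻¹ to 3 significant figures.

r_corr = 4.86 g·m⁻²·a⁻¹

copper: T≤10 °C ⇒ hinge +0.126·(8.6−10) = -0.1764
  sulphur-dioxide contribution → 0.2582 μm/a
  chloride contribution → 0.2839 μm/a
  total first-year rate 0.5421 μm/a
Convert to mass loss: 0.5421 μm/a × 8.96 g/cm³ = 4.857 g·m⁻²·a⁻¹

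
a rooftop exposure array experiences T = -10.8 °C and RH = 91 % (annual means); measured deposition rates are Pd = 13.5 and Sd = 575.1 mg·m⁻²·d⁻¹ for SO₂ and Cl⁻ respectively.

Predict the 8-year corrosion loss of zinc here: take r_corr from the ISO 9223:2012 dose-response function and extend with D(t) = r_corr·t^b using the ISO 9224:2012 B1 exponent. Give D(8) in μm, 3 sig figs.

D(8) = 9.50 μm

zinc: T≤10 °C ⇒ hinge +0.038·(-10.8−10) = -0.7904
  SO₂ term: 0.0129·13.5^0.44·exp(0.046·91-0.7904) = 1.21
  Cl⁻ term: 0.0175·575.1^0.57·exp(0.008·91+0.085·-10.8) = 0.5415
  sum: 1.21 + 0.5415 → r_corr = 1.751 μm/a
Long-term exponent b (ISO 9224 Table 2, B1) = 0.813
  D(8) = 1.751 × 8^0.813 = 1.751 × 5.423 = 9.495 μm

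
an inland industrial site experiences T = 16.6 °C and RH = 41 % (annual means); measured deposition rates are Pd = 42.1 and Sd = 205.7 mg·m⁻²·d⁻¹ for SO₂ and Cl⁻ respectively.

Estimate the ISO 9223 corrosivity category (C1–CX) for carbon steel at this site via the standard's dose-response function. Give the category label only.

C3

carbon steel: temperature factor f = -0.054·(6.6) = -0.3564
  SO₂ term: 1.77·42.1^0.52·exp(0.02·41-0.3564) = 19.68
  Sd branch = 0.102·Sd^0.62·e^(0.033·RH+0.04·T) = 20.83 μm/a
  sum: 19.68 + 20.83 → r_corr = 40.51 μm/a
40.5 μm/a falls in (25, 50] for carbon steel → category C3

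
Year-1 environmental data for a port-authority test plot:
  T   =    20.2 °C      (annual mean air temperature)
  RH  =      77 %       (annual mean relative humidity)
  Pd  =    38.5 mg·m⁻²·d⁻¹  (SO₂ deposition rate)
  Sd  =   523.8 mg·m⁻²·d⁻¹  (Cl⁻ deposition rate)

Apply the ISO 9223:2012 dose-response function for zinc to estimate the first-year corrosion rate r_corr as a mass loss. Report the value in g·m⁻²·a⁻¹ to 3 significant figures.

r_corr = 53.4 g·m⁻²·a⁻¹

zinc: temperature factor f = -0.071·(10.2) = -0.7242
  sulphur-dioxide contribution → 1.076 μm/a
  chloride contribution → 6.4 μm/a
  ⇒ r_corr(zinc) = 7.476 μm/a
Convert to mass loss: 7.476 μm/a × 7.14 g/cm³ = 53.38 g·m⁻²·a⁻¹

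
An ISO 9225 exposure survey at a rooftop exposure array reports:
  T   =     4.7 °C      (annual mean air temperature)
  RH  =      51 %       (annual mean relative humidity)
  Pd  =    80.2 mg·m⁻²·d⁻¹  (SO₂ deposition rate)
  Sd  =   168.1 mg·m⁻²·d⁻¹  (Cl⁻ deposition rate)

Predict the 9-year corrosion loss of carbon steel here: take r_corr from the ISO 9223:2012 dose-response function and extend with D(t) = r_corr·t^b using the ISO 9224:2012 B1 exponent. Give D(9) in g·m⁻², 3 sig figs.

D(9) = 930 g·m⁻²

carbon steel: T≤10 °C ⇒ hinge +0.150·(4.7−10) = -0.7950
  Pd branch = 1.77·Pd^0.52·e^(0.02·RH+f) = 21.67 μm/a
  Cl⁻ term: 0.102·168.1^0.62·exp(0.033·51+0.04·4.7) = 15.89
  r_corr = 21.67 + 15.89 = 37.56 μm/a
Power-law: D(9) = r_corr · 9^0.523
  D(9) = 37.56 × 9^0.523 = 37.56 × 3.156 = 118.5 μm
  Mass loss = 118.5 μm × 7.85 g/cm³ = 930.3 g·m⁻²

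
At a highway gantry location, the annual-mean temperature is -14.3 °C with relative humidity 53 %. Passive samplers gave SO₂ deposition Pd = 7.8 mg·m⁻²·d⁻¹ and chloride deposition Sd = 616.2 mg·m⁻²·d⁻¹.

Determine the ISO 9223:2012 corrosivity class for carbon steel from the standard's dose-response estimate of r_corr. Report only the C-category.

C2

carbon steel: T≤10 °C ⇒ hinge +0.150·(-14.3−10) = -3.6450
  SO₂ term: 1.77·7.8^0.52·exp(0.02·53-3.6450) = 0.3883
  Cl⁻ term: 0.102·616.2^0.62·exp(0.033·53+0.04·-14.3) = 17.76
  sum: 0.3883 + 17.76 → r_corr = 18.15 μm/a
18.1 μm/a falls in (1.3, 25] for carbon steel → category C2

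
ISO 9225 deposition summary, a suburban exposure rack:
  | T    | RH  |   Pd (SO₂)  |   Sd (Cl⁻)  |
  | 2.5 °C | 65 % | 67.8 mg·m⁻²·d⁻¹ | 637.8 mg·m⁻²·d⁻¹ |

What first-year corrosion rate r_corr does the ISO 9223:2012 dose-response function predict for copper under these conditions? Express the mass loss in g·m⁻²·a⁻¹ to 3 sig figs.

r_corr = 8.72 g·m⁻²·a⁻¹

copper: temperature factor f = +0.126·(-7.5) = -0.9450
  SO₂ term: 0.0053·67.8^0.26·exp(0.059·65-0.9450) = 0.2854
  Cl⁻ term: 0.01025·637.8^0.27·exp(0.036·65+0.049·2.5) = 0.6878
  sum: 0.2854 + 0.6878 → r_corr = 0.9732 μm/a
Convert to mass loss: 0.9732 μm/a × 8.96 g/cm³ = 8.72 g·m⁻²·a⁻¹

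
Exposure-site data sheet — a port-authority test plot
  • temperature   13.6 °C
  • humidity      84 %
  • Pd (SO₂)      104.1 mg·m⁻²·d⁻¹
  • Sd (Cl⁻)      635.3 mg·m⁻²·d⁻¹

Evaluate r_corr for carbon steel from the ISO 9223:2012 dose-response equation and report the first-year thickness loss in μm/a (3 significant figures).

carbon steel: f(T) = -0.054·(T−10) [T>10 °C] = -0.1944
  Pd branch = 1.77·Pd^0.52·e^(0.02·RH+f) = 87.55 μm/a
  Sd branch = 0.102·Sd^0.62·e^(0.033·RH+0.04·T) = 153.7 μm/a
  r_corr = 87.55 + 153.7 = 241.2 μm/a

r_corr = 241 μm/a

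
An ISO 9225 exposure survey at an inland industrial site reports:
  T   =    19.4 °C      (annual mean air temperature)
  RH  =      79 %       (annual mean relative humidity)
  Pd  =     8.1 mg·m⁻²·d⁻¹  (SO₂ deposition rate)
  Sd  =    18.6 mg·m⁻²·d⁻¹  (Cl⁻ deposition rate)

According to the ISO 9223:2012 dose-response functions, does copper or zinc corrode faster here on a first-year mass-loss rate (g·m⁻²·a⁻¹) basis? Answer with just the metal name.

copper: T>10 °C ⇒ hinge -0.080·(19.4−10) = -0.7520
  sulphur-dioxide contribution → 0.4551 μm/a
  chloride contribution → 1.003 μm/a
  ⇒ r_corr(copper) = 1.459 μm/a
  mass loss = 1.459 μm/a × 8.96 g/cm³ = 13.07 g·m⁻²·a⁻¹
zinc: T>10 °C ⇒ hinge -0.071·(19.4−10) = -0.6674
  sulphur-dioxide contribution → 0.6291 μm/a
  chloride contribution → 0.9063 μm/a
  total first-year rate 1.535 μm/a
  mass loss = 1.535 μm/a × 7.14 g/cm³ = 10.96 g·m⁻²·a⁻¹
Ordering by g·m⁻²·a⁻¹: copper (13.1) > zinc (11)

copper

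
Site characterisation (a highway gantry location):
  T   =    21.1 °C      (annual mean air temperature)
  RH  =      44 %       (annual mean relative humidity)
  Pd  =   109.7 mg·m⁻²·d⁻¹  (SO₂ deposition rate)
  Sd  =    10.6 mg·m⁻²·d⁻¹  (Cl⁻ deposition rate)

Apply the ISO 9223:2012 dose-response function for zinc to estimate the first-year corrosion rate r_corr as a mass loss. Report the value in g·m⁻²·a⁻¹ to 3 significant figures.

zinc: T>10 °C ⇒ hinge -0.071·(21.1−10) = -0.7881
  sulphur-dioxide contribution → 0.3508 μm/a
  chloride contribution → 0.5744 μm/a
  total first-year rate 0.9252 μm/a
Convert to mass loss: 0.9252 μm/a × 7.14 g/cm³ = 6.606 g·m⁻²·a⁻¹

r_corr = 6.61 g·m⁻²·a⁻¹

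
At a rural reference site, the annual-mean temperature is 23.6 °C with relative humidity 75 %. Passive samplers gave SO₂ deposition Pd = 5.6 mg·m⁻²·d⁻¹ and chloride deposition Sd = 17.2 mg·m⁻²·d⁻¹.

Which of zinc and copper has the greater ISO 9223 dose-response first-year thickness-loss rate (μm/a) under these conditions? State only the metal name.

zinc

zinc: f(T) = -0.071·(T−10) [T>10 °C] = -0.9656
  Pd branch = 0.0129·Pd^0.44·e^(0.046·RH+f) = 0.3302 μm/a
  Sd branch = 0.0175·Sd^0.57·e^(0.008·RH+0.085·T) = 1.2 μm/a
  r_corr = 0.3302 + 1.2 = 1.53 μm/a
copper: T>10 °C ⇒ hinge -0.080·(23.6−10) = -1.0880
  Pd branch = 0.0053·Pd^0.26·e^(0.059·RH+f) = 0.2334 μm/a
  Sd branch = 0.01025·Sd^0.27·e^(0.036·RH+0.049·T) = 1.045 μm/a
  r_corr = 0.2334 + 1.045 = 1.278 μm/a
Ordering by μm/a: zinc (1.53) > copper (1.28)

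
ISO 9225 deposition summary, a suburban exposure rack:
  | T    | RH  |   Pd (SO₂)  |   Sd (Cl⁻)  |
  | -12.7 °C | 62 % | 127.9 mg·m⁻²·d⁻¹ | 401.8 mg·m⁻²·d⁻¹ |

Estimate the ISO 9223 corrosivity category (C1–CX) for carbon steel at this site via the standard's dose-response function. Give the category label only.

C2

carbon steel: T≤10 °C ⇒ hinge +0.150·(-12.7−10) = -3.4050
  Pd branch = 1.77·Pd^0.52·e^(0.02·RH+f) = 2.531 μm/a
  Sd branch = 0.102·Sd^0.62·e^(0.033·RH+0.04·T) = 19.54 μm/a
  r_corr = 2.531 + 19.54 = 22.08 μm/a
22.1 μm/a falls in (1.3, 25] for carbon steel → category C2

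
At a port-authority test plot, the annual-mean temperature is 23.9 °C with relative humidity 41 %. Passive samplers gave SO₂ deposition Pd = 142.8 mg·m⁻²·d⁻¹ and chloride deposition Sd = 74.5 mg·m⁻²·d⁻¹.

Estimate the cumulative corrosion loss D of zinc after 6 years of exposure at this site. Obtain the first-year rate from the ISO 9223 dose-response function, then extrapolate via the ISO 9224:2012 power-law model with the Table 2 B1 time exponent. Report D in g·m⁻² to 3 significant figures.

zinc: f(T) = -0.071·(T−10) [T>10 °C] = -0.9869
  sulphur-dioxide contribution → 0.2813 μm/a
  chloride contribution → 2.162 μm/a
  ⇒ r_corr(zinc) = 2.443 μm/a
Power-law: D(6) = r_corr · 6^0.813
  D(6) = 2.443 × 6^0.813 = 2.443 × 4.292 = 10.49 μm
  Mass loss = 10.49 μm × 7.14 g/cm³ = 74.87 g·m⁻²

D(6) = 74.9 g·m⁻²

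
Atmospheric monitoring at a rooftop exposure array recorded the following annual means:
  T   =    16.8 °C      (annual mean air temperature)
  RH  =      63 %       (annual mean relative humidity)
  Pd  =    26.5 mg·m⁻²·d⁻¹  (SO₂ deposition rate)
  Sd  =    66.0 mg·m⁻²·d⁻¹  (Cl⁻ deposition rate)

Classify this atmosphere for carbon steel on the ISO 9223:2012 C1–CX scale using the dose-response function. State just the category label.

C3

carbon steel: T>10 °C ⇒ hinge -0.054·(16.8−10) = -0.3672
  sulphur-dioxide contribution → 23.76 μm/a
  chloride contribution → 21.45 μm/a
  total first-year rate 45.21 μm/a
ISO 9223 Table 2 (carbon steel): 25 < 45.2 ≤ 50 μm/a ⇒ C3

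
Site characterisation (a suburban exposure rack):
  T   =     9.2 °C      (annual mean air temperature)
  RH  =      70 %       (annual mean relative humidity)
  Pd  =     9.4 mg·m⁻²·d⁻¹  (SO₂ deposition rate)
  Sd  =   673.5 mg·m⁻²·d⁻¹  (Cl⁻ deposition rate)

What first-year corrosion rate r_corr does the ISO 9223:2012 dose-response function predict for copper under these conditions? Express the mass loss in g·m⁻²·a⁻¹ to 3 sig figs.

copper: T≤10 °C ⇒ hinge +0.126·(9.2−10) = -0.1008
  SO₂ term: 0.0053·9.4^0.26·exp(0.059·70-0.1008) = 0.5335
  Cl⁻ term: 0.01025·673.5^0.27·exp(0.036·70+0.049·9.2) = 1.16
  sum: 0.5335 + 1.16 → r_corr = 1.694 μm/a
Convert to mass loss: 1.694 μm/a × 8.96 g/cm³ = 15.18 g·m⁻²·a⁻¹

r_corr = 15.2 g·m⁻²·a⁻¹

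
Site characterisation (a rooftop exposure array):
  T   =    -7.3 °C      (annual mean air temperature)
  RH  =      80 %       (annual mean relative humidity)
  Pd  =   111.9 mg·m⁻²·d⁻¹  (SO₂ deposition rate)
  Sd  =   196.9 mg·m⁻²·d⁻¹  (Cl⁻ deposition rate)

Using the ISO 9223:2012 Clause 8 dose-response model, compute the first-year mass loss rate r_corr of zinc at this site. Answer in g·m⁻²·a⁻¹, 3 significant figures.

zinc: temperature factor f = +0.038·(-17.3) = -0.6574
  sulphur-dioxide contribution → 2.112 μm/a
  chloride contribution → 0.3624 μm/a
  total first-year rate 2.475 μm/a
Convert to mass loss: 2.475 μm/a × 7.14 g/cm³ = 17.67 g·m⁻²·a⁻¹

r_corr = 17.7 g·m⁻²·a⁻¹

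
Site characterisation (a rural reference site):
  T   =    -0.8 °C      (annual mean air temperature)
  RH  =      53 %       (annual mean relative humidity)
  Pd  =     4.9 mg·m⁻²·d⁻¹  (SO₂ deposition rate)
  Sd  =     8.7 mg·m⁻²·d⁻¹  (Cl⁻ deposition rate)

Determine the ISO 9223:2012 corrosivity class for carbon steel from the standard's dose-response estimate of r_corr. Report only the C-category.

C2

carbon steel: f(T) = +0.150·(T−10) [T≤10 °C] = -1.6200
  Pd branch = 1.77·Pd^0.52·e^(0.02·RH+f) = 2.31 μm/a
  Sd branch = 0.102·Sd^0.62·e^(0.033·RH+0.04·T) = 2.172 μm/a
  sum: 2.31 + 2.172 → r_corr = 4.482 μm/a
Category bounds: 1.3…25 μm/a bracket r_corr ⇒ C2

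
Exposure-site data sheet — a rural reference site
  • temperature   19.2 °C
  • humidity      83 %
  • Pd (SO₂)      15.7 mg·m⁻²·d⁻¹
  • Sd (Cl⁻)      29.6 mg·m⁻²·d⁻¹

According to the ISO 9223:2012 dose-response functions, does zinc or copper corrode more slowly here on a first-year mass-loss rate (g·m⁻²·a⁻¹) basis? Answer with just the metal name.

zinc

zinc: T>10 °C ⇒ hinge -0.071·(19.2−10) = -0.6532
  SO₂ term: 0.0129·15.7^0.44·exp(0.046·83-0.6532) = 1.026
  Cl⁻ term: 0.0175·29.6^0.57·exp(0.008·83+0.085·19.2) = 1.199
  r_corr = 1.026 + 1.199 = 2.225 μm/a
  mass loss = 2.225 μm/a × 7.14 g/cm³ = 15.89 g·m⁻²·a⁻¹
copper: f(T) = -0.080·(T−10) [T>10 °C] = -0.7360
  Pd branch = 0.0053·Pd^0.26·e^(0.059·RH+f) = 0.6955 μm/a
  Sd branch = 0.01025·Sd^0.27·e^(0.036·RH+0.049·T) = 1.301 μm/a
  r_corr = 0.6955 + 1.301 = 1.996 μm/a
  mass loss = 1.996 μm/a × 8.96 g/cm³ = 17.89 g·m⁻²·a⁻¹
Ordering by g·m⁻²·a⁻¹: copper (17.9) > zinc (15.9)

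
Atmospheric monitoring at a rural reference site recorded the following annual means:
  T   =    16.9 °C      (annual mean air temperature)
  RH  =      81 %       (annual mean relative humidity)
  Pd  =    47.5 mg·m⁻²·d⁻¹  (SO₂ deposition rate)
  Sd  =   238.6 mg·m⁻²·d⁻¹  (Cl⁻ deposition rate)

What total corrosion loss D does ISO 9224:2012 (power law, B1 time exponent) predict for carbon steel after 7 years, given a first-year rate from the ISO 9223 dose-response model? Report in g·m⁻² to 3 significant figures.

D(7) = 2.88e+03 g·m⁻²

carbon steel: temperature factor f = -0.054·(6.9) = -0.3726
  sulphur-dioxide contribution → 45.88 μm/a
  chloride contribution → 86.54 μm/a
  ⇒ r_corr(carbon steel) = 132.4 μm/a
Power-law: D(7) = r_corr · 7^0.523
  D(7) = 132.4 × 7^0.523 = 132.4 × 2.767 = 366.4 μm
  Mass loss = 366.4 μm × 7.85 g/cm³ = 2876 g·m⁻²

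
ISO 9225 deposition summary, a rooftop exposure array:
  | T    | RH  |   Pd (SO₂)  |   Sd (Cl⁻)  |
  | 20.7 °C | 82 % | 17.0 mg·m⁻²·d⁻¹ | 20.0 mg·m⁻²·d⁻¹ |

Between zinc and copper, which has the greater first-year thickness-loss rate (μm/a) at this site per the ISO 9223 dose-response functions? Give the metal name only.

zinc: T>10 °C ⇒ hinge -0.071·(20.7−10) = -0.7597
  sulphur-dioxide contribution → 0.9125 μm/a
  chloride contribution → 1.081 μm/a
  ⇒ r_corr(zinc) = 1.993 μm/a
copper: f(T) = -0.080·(T−10) [T>10 °C] = -0.8560
  sulphur-dioxide contribution → 0.5937 μm/a
  chloride contribution → 1.215 μm/a
  ⇒ r_corr(copper) = 1.809 μm/a
Ordering by μm/a: zinc (1.99) > copper (1.81)

zinc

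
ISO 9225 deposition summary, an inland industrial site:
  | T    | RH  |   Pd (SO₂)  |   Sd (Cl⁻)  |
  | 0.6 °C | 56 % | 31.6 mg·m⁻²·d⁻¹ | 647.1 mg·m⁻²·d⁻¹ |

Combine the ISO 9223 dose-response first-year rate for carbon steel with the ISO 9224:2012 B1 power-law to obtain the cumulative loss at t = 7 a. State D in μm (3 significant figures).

D(7) = 124 μm

carbon steel: f(T) = +0.150·(T−10) [T≤10 °C] = -1.4100
  SO₂ term: 1.77·31.6^0.52·exp(0.02·56-1.4100) = 7.977
  Sd branch = 0.102·Sd^0.62·e^(0.033·RH+0.04·T) = 36.68 μm/a
  sum: 7.977 + 36.68 → r_corr = 44.66 μm/a
ISO 9224: D(t) = r_corr · t^b with b = 0.523 (carbon steel, B1)
  D(7) = 44.66 × 7^0.523 = 44.66 × 2.767 = 123.6 μm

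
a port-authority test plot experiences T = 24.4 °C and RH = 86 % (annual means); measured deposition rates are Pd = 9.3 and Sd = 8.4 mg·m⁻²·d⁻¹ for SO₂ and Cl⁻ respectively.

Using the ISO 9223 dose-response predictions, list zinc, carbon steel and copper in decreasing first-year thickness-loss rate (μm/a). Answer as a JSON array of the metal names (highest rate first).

["carbon steel", "copper", "zinc"]

zinc: temperature factor f = -0.071·(14.4) = -1.0224
  sulphur-dioxide contribution → 0.6468 μm/a
  chloride contribution → 0.932 μm/a
  ⇒ r_corr(zinc) = 1.579 μm/a
carbon steel: f(T) = -0.054·(T−10) [T>10 °C] = -0.7776
  sulphur-dioxide contribution → 14.48 μm/a
  chloride contribution → 17.3 μm/a
  ⇒ r_corr(carbon steel) = 31.78 μm/a
copper: f(T) = -0.080·(T−10) [T>10 °C] = -1.1520
  sulphur-dioxide contribution → 0.478 μm/a
  chloride contribution → 1.331 μm/a
  ⇒ r_corr(copper) = 1.809 μm/a
Ordering by μm/a: carbon steel (31.8) > copper (1.81) > zinc (1.58)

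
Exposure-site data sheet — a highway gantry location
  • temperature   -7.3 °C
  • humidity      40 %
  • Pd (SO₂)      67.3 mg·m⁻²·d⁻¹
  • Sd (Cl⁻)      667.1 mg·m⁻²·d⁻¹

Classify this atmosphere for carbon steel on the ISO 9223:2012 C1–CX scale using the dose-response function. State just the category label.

C2

carbon steel: f(T) = +0.150·(T−10) [T≤10 °C] = -2.5950
  SO₂ term: 1.77·67.3^0.52·exp(0.02·40-2.5950) = 2.624
  Sd branch = 0.102·Sd^0.62·e^(0.033·RH+0.04·T) = 16.07 μm/a
  r_corr = 2.624 + 16.07 = 18.7 μm/a
Category bounds: 1.3…25 μm/a bracket r_corr ⇒ C2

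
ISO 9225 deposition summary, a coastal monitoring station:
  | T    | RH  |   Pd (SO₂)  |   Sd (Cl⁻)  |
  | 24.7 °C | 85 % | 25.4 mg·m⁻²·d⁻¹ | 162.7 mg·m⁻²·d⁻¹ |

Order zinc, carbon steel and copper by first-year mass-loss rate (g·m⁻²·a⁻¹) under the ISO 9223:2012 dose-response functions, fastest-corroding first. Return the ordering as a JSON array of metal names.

zinc: f(T) = -0.071·(T−10) [T>10 °C] = -1.0437
  sulphur-dioxide contribution → 0.9409 μm/a
  chloride contribution → 5.136 μm/a
  total first-year rate 6.077 μm/a
  mass loss = 6.077 μm/a × 7.14 g/cm³ = 43.39 g·m⁻²·a⁻¹
carbon steel: temperature factor f = -0.054·(14.7) = -0.7938
  sulphur-dioxide contribution → 23.55 μm/a
  chloride contribution → 106.4 μm/a
  ⇒ r_corr(carbon steel) = 130 μm/a
  mass loss = 130 μm/a × 7.85 g/cm³ = 1020 g·m⁻²·a⁻¹
copper: temperature factor f = -0.080·(14.7) = -1.1760
  sulphur-dioxide contribution → 0.5712 μm/a
  chloride contribution → 2.9 μm/a
  ⇒ r_corr(copper) = 3.471 μm/a
  mass loss = 3.471 μm/a × 8.96 g/cm³ = 31.1 g·m⁻²·a⁻¹
Ordering by g·m⁻²·a⁻¹: carbon steel (1020) > zinc (43.4) > copper (31.1)

["carbon steel", "zinc", "copper"]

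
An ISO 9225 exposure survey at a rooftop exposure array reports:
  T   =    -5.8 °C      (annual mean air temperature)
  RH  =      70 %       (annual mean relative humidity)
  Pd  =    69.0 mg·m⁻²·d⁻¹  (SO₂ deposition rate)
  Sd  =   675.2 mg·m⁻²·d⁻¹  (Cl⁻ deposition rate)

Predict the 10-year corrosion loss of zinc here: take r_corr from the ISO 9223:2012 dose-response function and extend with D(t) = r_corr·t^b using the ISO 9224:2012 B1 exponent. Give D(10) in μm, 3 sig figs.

zinc: f(T) = +0.038·(T−10) [T≤10 °C] = -0.6004
  Pd branch = 0.0129·Pd^0.44·e^(0.046·RH+f) = 1.141 μm/a
  Sd branch = 0.0175·Sd^0.57·e^(0.008·RH+0.085·T) = 0.7672 μm/a
  sum: 1.141 + 0.7672 → r_corr = 1.908 μm/a
ISO 9224: D(t) = r_corr · t^b with b = 0.813 (zinc, B1)
  D(10) = 1.908 × 10^0.813 = 1.908 × 6.501 = 12.41 μm

D(10) = 12.4 μm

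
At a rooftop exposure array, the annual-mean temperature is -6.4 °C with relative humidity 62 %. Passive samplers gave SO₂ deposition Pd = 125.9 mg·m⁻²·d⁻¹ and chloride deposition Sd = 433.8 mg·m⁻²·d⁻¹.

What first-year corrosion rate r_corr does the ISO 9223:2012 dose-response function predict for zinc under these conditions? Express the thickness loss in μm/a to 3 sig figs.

r_corr = 1.54 μm/a

zinc: temperature factor f = +0.038·(-16.4) = -0.6232
  Pd branch = 0.0129·Pd^0.44·e^(0.046·RH+f) = 1.006 μm/a
  Sd branch = 0.0175·Sd^0.57·e^(0.008·RH+0.085·T) = 0.5314 μm/a
  r_corr = 1.006 + 0.5314 = 1.537 μm/a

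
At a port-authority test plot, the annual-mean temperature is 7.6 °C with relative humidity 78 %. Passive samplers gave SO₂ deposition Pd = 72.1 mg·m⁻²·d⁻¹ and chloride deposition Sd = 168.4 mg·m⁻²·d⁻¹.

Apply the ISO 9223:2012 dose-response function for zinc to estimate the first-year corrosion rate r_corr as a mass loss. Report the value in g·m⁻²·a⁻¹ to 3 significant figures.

r_corr = 28.2 g·m⁻²·a⁻¹

zinc: T≤10 °C ⇒ hinge +0.038·(7.6−10) = -0.0912
  Pd branch = 0.0129·Pd^0.44·e^(0.046·RH+f) = 2.797 μm/a
  Cl⁻ term: 0.0175·168.4^0.57·exp(0.008·78+0.085·7.6) = 1.158
  r_corr = 2.797 + 1.158 = 3.955 μm/a
Convert to mass loss: 3.955 μm/a × 7.14 g/cm³ = 28.24 g·m⁻²·a⁻¹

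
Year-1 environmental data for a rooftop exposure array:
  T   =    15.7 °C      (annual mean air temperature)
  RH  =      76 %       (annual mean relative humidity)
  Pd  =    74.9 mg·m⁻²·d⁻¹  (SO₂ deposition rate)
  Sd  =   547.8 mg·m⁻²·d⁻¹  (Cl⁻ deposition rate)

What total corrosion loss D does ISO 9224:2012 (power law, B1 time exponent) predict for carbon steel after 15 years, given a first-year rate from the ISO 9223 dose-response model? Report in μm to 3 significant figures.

D(15) = 714 μm

carbon steel: T>10 °C ⇒ hinge -0.054·(15.7−10) = -0.3078
  sulphur-dioxide contribution → 56.12 μm/a
  chloride contribution → 117.1 μm/a
  total first-year rate 173.2 μm/a
Long-term exponent b (ISO 9224 Table 2, B1) = 0.523
  D(15) = 173.2 × 15^0.523 = 173.2 × 4.122 = 713.9 μm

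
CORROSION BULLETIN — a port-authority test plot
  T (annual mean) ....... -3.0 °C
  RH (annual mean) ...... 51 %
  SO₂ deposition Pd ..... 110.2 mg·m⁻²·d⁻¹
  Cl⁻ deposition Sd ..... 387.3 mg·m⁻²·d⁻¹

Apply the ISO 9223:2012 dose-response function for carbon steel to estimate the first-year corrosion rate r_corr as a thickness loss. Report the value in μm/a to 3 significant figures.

r_corr = 27.6 μm/a

carbon steel: temperature factor f = +0.150·(-13.0) = -1.9500
  SO₂ term: 1.77·110.2^0.52·exp(0.02·51-1.9500) = 8.054
  Cl⁻ term: 0.102·387.3^0.62·exp(0.033·51+0.04·-3.0) = 19.59
  r_corr = 8.054 + 19.59 = 27.64 μm/a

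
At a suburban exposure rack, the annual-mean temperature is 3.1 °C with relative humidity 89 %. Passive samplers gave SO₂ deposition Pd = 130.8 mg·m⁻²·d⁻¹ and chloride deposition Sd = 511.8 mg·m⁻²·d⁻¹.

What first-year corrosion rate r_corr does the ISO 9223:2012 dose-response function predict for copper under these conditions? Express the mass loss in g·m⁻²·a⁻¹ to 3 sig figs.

r_corr = 27.7 g·m⁻²·a⁻¹

copper: f(T) = +0.126·(T−10) [T≤10 °C] = -0.8694
  SO₂ term: 0.0053·130.8^0.26·exp(0.059·89-0.8694) = 1.505
  Cl⁻ term: 0.01025·511.8^0.27·exp(0.036·89+0.049·3.1) = 1.584
  r_corr = 1.505 + 1.584 = 3.088 μm/a
Convert to mass loss: 3.088 μm/a × 8.96 g/cm³ = 27.67 g·m⁻²·a⁻¹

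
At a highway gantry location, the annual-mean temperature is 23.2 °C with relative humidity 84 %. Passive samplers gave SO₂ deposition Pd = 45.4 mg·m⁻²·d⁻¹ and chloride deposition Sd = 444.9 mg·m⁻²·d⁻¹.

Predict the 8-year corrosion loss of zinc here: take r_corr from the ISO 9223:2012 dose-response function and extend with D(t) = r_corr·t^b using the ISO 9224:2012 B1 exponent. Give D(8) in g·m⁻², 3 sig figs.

D(8) = 358 g·m⁻²

zinc: f(T) = -0.071·(T−10) [T>10 °C] = -0.9372
  SO₂ term: 0.0129·45.4^0.44·exp(0.046·84-0.9372) = 1.291
  Cl⁻ term: 0.0175·444.9^0.57·exp(0.008·84+0.085·23.2) = 7.958
  r_corr = 1.291 + 7.958 = 9.249 μm/a
Long-term exponent b (ISO 9224 Table 2, B1) = 0.813
  D(8) = 9.249 × 8^0.813 = 9.249 × 5.423 = 50.15 μm
  Mass loss = 50.15 μm × 7.14 g/cm³ = 358.1 g·m⁻²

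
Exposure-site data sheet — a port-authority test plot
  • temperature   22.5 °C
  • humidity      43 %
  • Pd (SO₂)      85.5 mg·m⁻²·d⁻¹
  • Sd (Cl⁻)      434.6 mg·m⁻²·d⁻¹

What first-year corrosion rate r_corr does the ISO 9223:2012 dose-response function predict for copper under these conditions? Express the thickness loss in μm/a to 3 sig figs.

copper: T>10 °C ⇒ hinge -0.080·(22.5−10) = -1.0000
  sulphur-dioxide contribution → 0.07836 μm/a
  chloride contribution → 0.7484 μm/a
  ⇒ r_corr(copper) = 0.8267 μm/a

r_corr = 0.827 μm/a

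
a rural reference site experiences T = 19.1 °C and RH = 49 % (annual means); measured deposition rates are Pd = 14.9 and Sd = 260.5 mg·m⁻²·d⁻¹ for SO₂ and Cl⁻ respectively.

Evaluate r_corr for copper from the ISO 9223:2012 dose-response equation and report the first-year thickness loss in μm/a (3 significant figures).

r_corr = 0.778 μm/a

copper: f(T) = -0.080·(T−10) [T>10 °C] = -0.7280
  Pd branch = 0.0053·Pd^0.26·e^(0.059·RH+f) = 0.09304 μm/a
  Cl⁻ term: 0.01025·260.5^0.27·exp(0.036·49+0.049·19.1) = 0.6848
  sum: 0.09304 + 0.6848 → r_corr = 0.7778 μm/a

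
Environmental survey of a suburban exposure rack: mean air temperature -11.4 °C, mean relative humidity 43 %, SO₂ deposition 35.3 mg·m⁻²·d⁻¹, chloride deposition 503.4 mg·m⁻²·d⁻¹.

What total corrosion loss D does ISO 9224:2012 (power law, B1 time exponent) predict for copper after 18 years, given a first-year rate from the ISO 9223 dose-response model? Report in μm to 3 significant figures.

D(18) = 1.10 μm

copper: f(T) = +0.126·(T−10) [T≤10 °C] = -2.6964
  SO₂ term: 0.0053·35.3^0.26·exp(0.059·43-2.6964) = 0.01141
  Cl⁻ term: 0.01025·503.4^0.27·exp(0.036·43+0.049·-11.4) = 0.1479
  r_corr = 0.01141 + 0.1479 = 0.1593 μm/a
ISO 9224: D(t) = r_corr · t^b with b = 0.667 (copper, B1)
  D(18) = 0.1593 × 18^0.667 = 0.1593 × 6.875 = 1.095 μm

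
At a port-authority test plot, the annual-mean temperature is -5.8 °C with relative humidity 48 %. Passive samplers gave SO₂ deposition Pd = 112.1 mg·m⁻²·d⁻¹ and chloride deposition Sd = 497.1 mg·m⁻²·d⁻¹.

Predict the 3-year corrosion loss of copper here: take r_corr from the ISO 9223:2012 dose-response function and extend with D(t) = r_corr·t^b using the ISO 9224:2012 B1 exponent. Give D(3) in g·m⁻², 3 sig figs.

D(3) = 5.11 g·m⁻²

copper: f(T) = +0.126·(T−10) [T≤10 °C] = -1.9908
  sulphur-dioxide contribution → 0.04193 μm/a
  chloride contribution → 0.2322 μm/a
  total first-year rate 0.2741 μm/a
Long-term exponent b (ISO 9224 Table 2, B1) = 0.667
  D(3) = 0.2741 × 3^0.667 = 0.2741 × 2.081 = 0.5703 μm
  Mass loss = 0.5703 μm × 8.96 g/cm³ = 5.11 g·m⁻²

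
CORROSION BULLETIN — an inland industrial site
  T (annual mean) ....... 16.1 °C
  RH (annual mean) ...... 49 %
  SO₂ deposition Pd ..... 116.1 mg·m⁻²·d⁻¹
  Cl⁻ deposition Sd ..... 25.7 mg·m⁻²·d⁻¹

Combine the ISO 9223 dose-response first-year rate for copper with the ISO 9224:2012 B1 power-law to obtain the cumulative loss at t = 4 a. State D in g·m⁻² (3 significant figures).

copper: f(T) = -0.080·(T−10) [T>10 °C] = -0.4880
  sulphur-dioxide contribution → 0.2017 μm/a
  chloride contribution → 0.3163 μm/a
  ⇒ r_corr(copper) = 0.518 μm/a
Power-law: D(4) = r_corr · 4^0.667
  D(4) = 0.518 × 4^0.667 = 0.518 × 2.521 = 1.306 μm
  Mass loss = 1.306 μm × 8.96 g/cm³ = 11.7 g·m⁻²

D(4) = 11.7 g·m⁻²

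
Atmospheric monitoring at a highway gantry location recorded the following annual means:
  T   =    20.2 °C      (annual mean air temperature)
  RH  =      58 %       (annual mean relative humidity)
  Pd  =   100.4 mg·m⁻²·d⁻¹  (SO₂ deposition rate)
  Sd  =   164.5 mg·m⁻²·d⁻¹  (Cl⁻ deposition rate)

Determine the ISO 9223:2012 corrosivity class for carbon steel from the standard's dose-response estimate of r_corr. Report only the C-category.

carbon steel: temperature factor f = -0.054·(10.2) = -0.5508
  Pd branch = 1.77·Pd^0.52·e^(0.02·RH+f) = 35.76 μm/a
  Sd branch = 0.102·Sd^0.62·e^(0.033·RH+0.04·T) = 36.71 μm/a
  sum: 35.76 + 36.71 → r_corr = 72.47 μm/a
ISO 9223 Table 2 (carbon steel): 50 < 72.5 ≤ 80 μm/a ⇒ C4

C4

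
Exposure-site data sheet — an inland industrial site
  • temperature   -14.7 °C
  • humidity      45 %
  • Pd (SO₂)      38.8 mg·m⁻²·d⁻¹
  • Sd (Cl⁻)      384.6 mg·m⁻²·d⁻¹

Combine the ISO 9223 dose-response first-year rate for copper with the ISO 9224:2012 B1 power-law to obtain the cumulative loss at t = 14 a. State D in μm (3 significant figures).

D(14) = 0.781 μm

copper: f(T) = +0.126·(T−10) [T≤10 °C] = -3.1122
  SO₂ term: 0.0053·38.8^0.26·exp(0.059·45-3.1122) = 0.008686
  Sd branch = 0.01025·Sd^0.27·e^(0.036·RH+0.049·T) = 0.1257 μm/a
  r_corr = 0.008686 + 0.1257 = 0.1344 μm/a
Long-term exponent b (ISO 9224 Table 2, B1) = 0.667
  D(14) = 0.1344 × 14^0.667 = 0.1344 × 5.814 = 0.7814 μm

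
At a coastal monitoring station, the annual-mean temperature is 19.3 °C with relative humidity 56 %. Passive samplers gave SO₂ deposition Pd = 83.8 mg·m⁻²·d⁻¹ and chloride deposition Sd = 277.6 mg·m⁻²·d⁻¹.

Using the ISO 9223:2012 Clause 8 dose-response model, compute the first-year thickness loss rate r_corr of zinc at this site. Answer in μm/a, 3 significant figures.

zinc: T>10 °C ⇒ hinge -0.071·(19.3−10) = -0.6603
  SO₂ term: 0.0129·83.8^0.44·exp(0.046·56-0.6603) = 0.6149
  Sd branch = 0.0175·Sd^0.57·e^(0.008·RH+0.085·T) = 3.49 μm/a
  r_corr = 0.6149 + 3.49 = 4.105 μm/a

r_corr = 4.10 μm/a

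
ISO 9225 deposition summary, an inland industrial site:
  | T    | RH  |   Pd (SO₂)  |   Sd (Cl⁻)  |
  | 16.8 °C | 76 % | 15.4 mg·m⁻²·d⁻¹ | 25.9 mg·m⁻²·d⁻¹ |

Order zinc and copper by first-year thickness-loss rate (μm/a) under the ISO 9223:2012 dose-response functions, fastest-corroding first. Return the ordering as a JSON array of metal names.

["zinc", "copper"]

zinc: temperature factor f = -0.071·(6.8) = -0.4828
  Pd branch = 0.0129·Pd^0.44·e^(0.046·RH+f) = 0.8744 μm/a
  Cl⁻ term: 0.0175·25.9^0.57·exp(0.008·76+0.085·16.8) = 0.8567
  sum: 0.8744 + 0.8567 → r_corr = 1.731 μm/a
copper: T>10 °C ⇒ hinge -0.080·(16.8−10) = -0.5440
  Pd branch = 0.0053·Pd^0.26·e^(0.059·RH+f) = 0.5548 μm/a
  Sd branch = 0.01025·Sd^0.27·e^(0.036·RH+0.049·T) = 0.8671 μm/a
  r_corr = 0.5548 + 0.8671 = 1.422 μm/a
Ordering by μm/a: zinc (1.73) > copper (1.42)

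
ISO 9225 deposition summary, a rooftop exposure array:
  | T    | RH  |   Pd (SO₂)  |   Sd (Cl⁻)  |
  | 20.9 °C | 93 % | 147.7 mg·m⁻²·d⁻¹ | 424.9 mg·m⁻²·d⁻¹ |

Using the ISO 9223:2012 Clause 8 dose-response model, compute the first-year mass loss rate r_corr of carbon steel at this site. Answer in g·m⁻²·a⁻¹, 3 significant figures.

r_corr = 2.36e+03 g·m⁻²·a⁻¹

carbon steel: T>10 °C ⇒ hinge -0.054·(20.9−10) = -0.5886
  sulphur-dioxide contribution → 84.76 μm/a
  chloride contribution → 215.8 μm/a
  total first-year rate 300.6 μm/a
Convert to mass loss: 300.6 μm/a × 7.85 g/cm³ = 2359 g·m⁻²·a⁻¹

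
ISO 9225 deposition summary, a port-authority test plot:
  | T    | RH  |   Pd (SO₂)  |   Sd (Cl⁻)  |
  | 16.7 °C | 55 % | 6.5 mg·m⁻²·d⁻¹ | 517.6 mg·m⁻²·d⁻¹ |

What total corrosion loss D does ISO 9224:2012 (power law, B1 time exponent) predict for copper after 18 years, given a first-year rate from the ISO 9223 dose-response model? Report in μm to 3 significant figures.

copper: temperature factor f = -0.080·(6.7) = -0.5360
  Pd branch = 0.0053·Pd^0.26·e^(0.059·RH+f) = 0.1295 μm/a
  Sd branch = 0.01025·Sd^0.27·e^(0.036·RH+0.049·T) = 0.9095 μm/a
  sum: 0.1295 + 0.9095 → r_corr = 1.039 μm/a
ISO 9224: D(t) = r_corr · t^b with b = 0.667 (copper, B1)
  D(18) = 1.039 × 18^0.667 = 1.039 × 6.875 = 7.143 μm

D(18) = 7.14 μm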